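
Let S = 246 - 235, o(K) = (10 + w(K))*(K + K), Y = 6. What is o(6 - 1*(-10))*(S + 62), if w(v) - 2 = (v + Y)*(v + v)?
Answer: 1672576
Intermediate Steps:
w(v) = 2 + 2*v*(6 + v) (w(v) = 2 + (v + 6)*(v + v) = 2 + (6 + v)*(2*v) = 2 + 2*v*(6 + v))
o(K) = 2*K*(12 + 2*K**2 + 12*K) (o(K) = (10 + (2 + 2*K**2 + 12*K))*(K + K) = (12 + 2*K**2 + 12*K)*(2*K) = 2*K*(12 + 2*K**2 + 12*K))
S = 11
o(6 - 1*(-10))*(S + 62) = (4*(6 - 1*(-10))*(6 + (6 - 1*(-10))**2 + 6*(6 - 1*(-10))))*(11 + 62) = (4*(6 + 10)*(6 + (6 + 10)**2 + 6*(6 + 10)))*73 = (4*16*(6 + 16**2 + 6*16))*73 = (4*16*(6 + 256 + 96))*73 = (4*16*358)*73 = 22912*73 = 1672576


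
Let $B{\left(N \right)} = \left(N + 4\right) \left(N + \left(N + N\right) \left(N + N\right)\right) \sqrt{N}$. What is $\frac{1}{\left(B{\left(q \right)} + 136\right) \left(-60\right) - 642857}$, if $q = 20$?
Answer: $\frac{651017}{108415293665711} - \frac{4665600 \sqrt{5}}{108415293665711} \approx -9.0223 \cdot 10^{-8}$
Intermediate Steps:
$B{\left(N \right)} = \sqrt{N} \left(4 + N\right) \left(N + 4 N^{2}\right)$ ($B{\left(N \right)} = \left(4 + N\right) \left(N + 2 N 2 N\right) \sqrt{N} = \left(4 + N\right) \left(N + 4 N^{2}\right) \sqrt{N} = \sqrt{N} \left(4 + N\right) \left(N + 4 N^{2}\right)$)
$\frac{1}{\left(B{\left(q \right)} + 136\right) \left(-60\right) - 642857} = \frac{1}{\left(20^{\frac{3}{2}} \left(4 + 4 \cdot 20^{2} + 17 \cdot 20\right) + 136\right) \left(-60\right) - 642857} = \frac{1}{\left(40 \sqrt{5} \left(4 + 4 \cdot 400 + 340\right) + 136\right) \left(-60\right) - 642857} = \frac{1}{\left(40 \sqrt{5} \left(4 + 1600 + 340\right) + 136\right) \left(-60\right) - 642857} = \frac{1}{\left(40 \sqrt{5} \cdot 1944 + 136\right) \left(-60\right) - 642857} = \frac{1}{\left(77760 \sqrt{5} + 136\right) \left(-60\right) - 642857} = \frac{1}{\left(136 + 77760 \sqrt{5}\right) \left(-60\right) - 642857} = \frac{1}{\left(-8160 - 4665600 \sqrt{5}\right) - 642857} = \frac{1}{-651017 - 4665600 \sqrt{5}}$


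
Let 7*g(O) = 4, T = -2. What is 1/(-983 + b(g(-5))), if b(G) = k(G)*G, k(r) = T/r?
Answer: -1/985 ≈ -0.0010152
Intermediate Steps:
k(r) = -2/r
g(O) = 4/7 (g(O) = (⅐)*4 = 4/7)
b(G) = -2 (b(G) = (-2/G)*G = -2)
1/(-983 + b(g(-5))) = 1/(-983 - 2) = 1/(-985) = -1/985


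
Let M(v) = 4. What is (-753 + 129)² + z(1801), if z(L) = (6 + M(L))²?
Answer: 389476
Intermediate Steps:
z(L) = 100 (z(L) = (6 + 4)² = 10² = 100)
(-753 + 129)² + z(1801) = (-753 + 129)² + 100 = (-624)² + 100 = 389376 + 100 = 389476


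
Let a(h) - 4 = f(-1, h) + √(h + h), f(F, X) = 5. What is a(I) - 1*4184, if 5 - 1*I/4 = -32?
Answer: -4175 + 2*√74 ≈ -4157.8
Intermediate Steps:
I = 148 (I = 20 - 4*(-32) = 20 + 128 = 148)
a(h) = 9 + √2*√h (a(h) = 4 + (5 + √(h + h)) = 4 + (5 + √(2*h)) = 4 + (5 + √2*√h) = 9 + √2*√h)
a(I) - 1*4184 = (9 + √2*√148) - 1*4184 = (9 + √2*(2*√37)) - 4184 = (9 + 2*√74) - 4184 = -4175 + 2*√74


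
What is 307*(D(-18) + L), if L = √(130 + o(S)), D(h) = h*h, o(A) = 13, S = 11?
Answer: 99468 + 307*√143 ≈ 1.0314e+5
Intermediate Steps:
D(h) = h²
L = √143 (L = √(130 + 13) = √143 ≈ 11.958)
307*(D(-18) + L) = 307*((-18)² + √143) = 307*(324 + √143) = 99468 + 307*√143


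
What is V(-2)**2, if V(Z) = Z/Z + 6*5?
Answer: 961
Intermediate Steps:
V(Z) = 31 (V(Z) = 1 + 30 = 31)
V(-2)**2 = 31**2 = 961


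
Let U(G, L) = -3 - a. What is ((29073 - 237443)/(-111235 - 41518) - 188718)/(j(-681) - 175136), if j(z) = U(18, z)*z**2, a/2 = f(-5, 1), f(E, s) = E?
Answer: -28827032284/469133638823 ≈ -0.061447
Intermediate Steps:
a = -10 (a = 2*(-5) = -10)
U(G, L) = 7 (U(G, L) = -3 - 1*(-10) = -3 + 10 = 7)
j(z) = 7*z**2
((29073 - 237443)/(-111235 - 41518) - 188718)/(j(-681) - 175136) = ((29073 - 237443)/(-111235 - 41518) - 188718)/(7*(-681)**2 - 175136) = (-208370/(-152753) - 188718)/(7*463761 - 175136) = (-208370*(-1/152753) - 188718)/(3246327 - 175136) = (208370/152753 - 188718)/3071191 = -28827032284/152753*1/3071191 = -28827032284/469133638823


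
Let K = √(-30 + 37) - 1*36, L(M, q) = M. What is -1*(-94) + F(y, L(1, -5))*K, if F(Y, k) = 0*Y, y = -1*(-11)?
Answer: 94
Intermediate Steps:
y = 11
F(Y, k) = 0
K = -36 + √7 (K = √7 - 36 = -36 + √7 ≈ -33.354)
-1*(-94) + F(y, L(1, -5))*K = -1*(-94) + 0*(-36 + √7) = 94 + 0 = 94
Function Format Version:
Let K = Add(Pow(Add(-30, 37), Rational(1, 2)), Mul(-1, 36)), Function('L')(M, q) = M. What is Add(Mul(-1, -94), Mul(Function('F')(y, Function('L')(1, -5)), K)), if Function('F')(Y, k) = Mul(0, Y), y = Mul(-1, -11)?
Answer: 94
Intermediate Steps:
y = 11
Function('F')(Y, k) = 0
K = Add(-36, Pow(7, Rational(1, 2))) (K = Add(Pow(7, Rational(1, 2)), -36) = Add(-36, Pow(7, Rational(1, 2))) ≈ -33.354)
Add(Mul(-1, -94), Mul(Function('F')(y, Function('L')(1, -5)), K)) = Add(Mul(-1, -94), Mul(0, Add(-36, Pow(7, Rational(1, 2))))) = Add(94, 0) = 94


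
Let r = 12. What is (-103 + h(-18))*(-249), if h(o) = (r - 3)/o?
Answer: 51543/2 ≈ 25772.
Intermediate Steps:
h(o) = 9/o (h(o) = (12 - 3)/o = 9/o)
(-103 + h(-18))*(-249) = (-103 + 9/(-18))*(-249) = (-103 + 9*(-1/18))*(-249) = (-103 - 1/2)*(-249) = -207/2*(-249) = 51543/2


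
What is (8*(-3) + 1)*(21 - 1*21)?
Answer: 0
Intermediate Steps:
(8*(-3) + 1)*(21 - 1*21) = (-24 + 1)*(21 - 21) = -23*0 = 0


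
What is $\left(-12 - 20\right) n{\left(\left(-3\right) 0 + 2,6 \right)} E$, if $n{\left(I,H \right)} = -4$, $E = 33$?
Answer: $4224$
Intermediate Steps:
$\left(-12 - 20\right) n{\left(\left(-3\right) 0 + 2,6 \right)} E = \left(-12 - 20\right) \left(-4\right) 33 = \left(-32\right) \left(-4\right) 33 = 128 \cdot 33 = 4224$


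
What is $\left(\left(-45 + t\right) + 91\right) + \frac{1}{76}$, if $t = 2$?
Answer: $\frac{3649}{76} \approx 48.013$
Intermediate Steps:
$\left(\left(-45 + t\right) + 91\right) + \frac{1}{76} = \left(\left(-45 + 2\right) + 91\right) + \frac{1}{76} = \left(-43 + 91\right) + \frac{1}{76} = 48 + \frac{1}{76} = \frac{3649}{76}$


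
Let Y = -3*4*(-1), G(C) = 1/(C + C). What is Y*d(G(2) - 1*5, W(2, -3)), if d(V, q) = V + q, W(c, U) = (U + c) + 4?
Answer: -21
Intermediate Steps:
W(c, U) = 4 + U + c
G(C) = 1/(2*C)
Y = 12 (Y = -12*(-1) = 12)
Y*d(G(2) - 1*5, W(2, -3)) = 12*(((½)/2 - 1*5) + (4 - 3 + 2)) = 12*(((½)*(½) - 5) + 3) = 12*((¼ - 5) + 3) = 12*(-19/4 + 3) = 12*(-7/4) = -21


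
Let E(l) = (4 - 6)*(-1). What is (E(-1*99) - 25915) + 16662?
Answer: -9251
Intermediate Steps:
E(l) = 2 (E(l) = -2*(-1) = 2)
(E(-1*99) - 25915) + 16662 = (2 - 25915) + 16662 = -25913 + 16662 = -9251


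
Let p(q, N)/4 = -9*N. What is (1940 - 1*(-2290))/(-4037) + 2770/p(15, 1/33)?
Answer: -61529075/24222 ≈ -2540.2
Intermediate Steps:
p(q, N) = -36*N (p(q, N) = 4*(-9*N) = -36*N)
(1940 - 1*(-2290))/(-4037) + 2770/p(15, 1/33) = (1940 - 1*(-2290))/(-4037) + 2770/((-36/33)) = (1940 + 2290)*(-1/4037) + 2770/((-36*1/33)) = 4230*(-1/4037) + 2770/(-12/11) = -4230/4037 + 2770*(-11/12) = -4230/4037 - 15235/6 = -61529075/24222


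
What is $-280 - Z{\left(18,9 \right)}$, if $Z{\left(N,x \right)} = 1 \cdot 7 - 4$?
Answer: $-283$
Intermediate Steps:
$Z{\left(N,x \right)} = 3$ ($Z{\left(N,x \right)} = 7 - 4 = 3$)
$-280 - Z{\left(18,9 \right)} = -280 - 3 = -283$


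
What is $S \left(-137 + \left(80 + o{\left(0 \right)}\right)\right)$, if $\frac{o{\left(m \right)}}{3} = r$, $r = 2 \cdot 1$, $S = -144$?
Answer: $7344$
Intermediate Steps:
$r = 2$
$o{\left(m \right)} = 6$ ($o{\left(m \right)} = 3 \cdot 2 = 6$)
$S \left(-137 + \left(80 + o{\left(0 \right)}\right)\right) = - 144 \left(-137 + \left(80 + 6\right)\right) = - 144 \left(-137 + 86\right) = \left(-144\right) \left(-51\right) = 7344$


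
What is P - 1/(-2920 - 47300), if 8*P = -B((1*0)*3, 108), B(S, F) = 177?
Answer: -2222233/100440 ≈ -22.125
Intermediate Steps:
P = -177/8 (P = (-1*177)/8 = (1/8)*(-177) = -177/8 ≈ -22.125)
P - 1/(-2920 - 47300) = -177/8 - 1/(-2920 - 47300) = -177/8 - 1/(-50220) = -177/8 - 1*(-1/50220) = -177/8 + 1/50220 = -2222233/100440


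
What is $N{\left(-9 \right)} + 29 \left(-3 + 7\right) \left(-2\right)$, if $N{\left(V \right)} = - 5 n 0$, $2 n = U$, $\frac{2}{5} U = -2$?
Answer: $-232$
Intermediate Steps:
$U = -5$ ($U = \frac{5}{2} \left(-2\right) = -5$)
$n = - \frac{5}{2}$ ($n = \frac{1}{2} \left(-5\right) = - \frac{5}{2} \approx -2.5$)
$N{\left(V \right)} = 0$ ($N{\left(V \right)} = \left(-5\right) \left(- \frac{5}{2}\right) 0 = \frac{25}{2} \cdot 0 = 0$)
$N{\left(-9 \right)} + 29 \left(-3 + 7\right) \left(-2\right) = 0 + 29 \left(-3 + 7\right) \left(-2\right) = 0 + 29 \cdot 4 \left(-2\right) = 0 + 29 \left(-8\right) = 0 - 232 = -232$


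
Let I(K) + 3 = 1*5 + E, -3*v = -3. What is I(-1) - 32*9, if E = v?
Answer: -285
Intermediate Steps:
v = 1 (v = -⅓*(-3) = 1)
E = 1
I(K) = 3 (I(K) = -3 + (1*5 + 1) = -3 + (5 + 1) = -3 + 6 = 3)
I(-1) - 32*9 = 3 - 32*9 = 3 - 288 = -285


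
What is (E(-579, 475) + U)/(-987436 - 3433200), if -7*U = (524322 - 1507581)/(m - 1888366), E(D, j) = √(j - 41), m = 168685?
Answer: 327753/17738195386604 - √434/4420636 ≈ -4.6941e-6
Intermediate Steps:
E(D, j) = √(-41 + j)
U = -327753/4012589 (U = -(524322 - 1507581)/(7*(168685 - 1888366)) = -(-983259)/(7*(-1719681)) = -(-983259)*(-1)/(7*1719681) = -⅐*327753/573227 = -327753/4012589 ≈ -0.081681)
(E(-579, 475) + U)/(-987436 - 3433200) = (√(-41 + 475) - 327753/4012589)/(-987436 - 3433200) = (√434 - 327753/4012589)/(-4420636) = (-327753/4012589 + √434)*(-1/4420636) = 327753/17738195386604 - √434/4420636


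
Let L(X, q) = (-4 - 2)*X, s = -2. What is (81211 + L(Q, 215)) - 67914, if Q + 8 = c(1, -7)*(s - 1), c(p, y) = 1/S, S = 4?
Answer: 26699/2 ≈ 13350.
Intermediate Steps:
c(p, y) = ¼ (c(p, y) = 1/4 = ¼)
Q = -35/4 (Q = -8 + (-2 - 1)/4 = -8 + (¼)*(-3) = -8 - ¾ = -35/4 ≈ -8.7500)
L(X, q) = -6*X
(81211 + L(Q, 215)) - 67914 = (81211 - 6*(-35/4)) - 67914 = (81211 + 105/2) - 67914 = 162527/2 - 67914 = 26699/2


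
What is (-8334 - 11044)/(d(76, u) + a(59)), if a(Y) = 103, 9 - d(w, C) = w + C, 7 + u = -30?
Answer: -19378/73 ≈ -265.45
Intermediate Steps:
u = -37 (u = -7 - 30 = -37)
d(w, C) = 9 - C - w (d(w, C) = 9 - (w + C) = 9 - (C + w) = 9 + (-C - w) = 9 - C - w)
(-8334 - 11044)/(d(76, u) + a(59)) = (-8334 - 11044)/((9 - 1*(-37) - 1*76) + 103) = -19378/((9 + 37 - 76) + 103) = -19378/(-30 + 103) = -19378/73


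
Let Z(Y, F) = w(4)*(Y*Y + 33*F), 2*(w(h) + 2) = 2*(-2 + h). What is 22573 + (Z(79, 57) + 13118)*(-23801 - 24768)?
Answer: -637105569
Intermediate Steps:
w(h) = -4 + h (w(h) = -2 + (2*(-2 + h))/2 = -2 + (-4 + 2*h)/2 = -2 + (-2 + h) = -4 + h)
Z(Y, F) = 0 (Z(Y, F) = (-4 + 4)*(Y*Y + 33*F) = 0*(Y² + 33*F) = 0)
22573 + (Z(79, 57) + 13118)*(-23801 - 24768) = 22573 + (0 + 13118)*(-23801 - 24768) = 22573 + 13118*(-48569) = 22573 - 637128142 = -637105569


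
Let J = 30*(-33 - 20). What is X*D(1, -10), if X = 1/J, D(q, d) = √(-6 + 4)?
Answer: -I*√2/1590 ≈ -0.00088944*I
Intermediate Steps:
J = -1590 (J = 30*(-53) = -1590)
D(q, d) = I*√2 (D(q, d) = √(-2) = I*√2)
X = -1/1590 (X = 1/(-1590) = -1/1590 ≈ -0.00062893)
X*D(1, -10) = -I*√2/1590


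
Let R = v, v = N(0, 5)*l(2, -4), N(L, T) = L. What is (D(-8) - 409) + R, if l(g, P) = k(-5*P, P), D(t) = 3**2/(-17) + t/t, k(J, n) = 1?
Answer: -6945/17 ≈ -408.53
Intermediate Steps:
D(t) = 8/17 (D(t) = 9*(-1/17) + 1 = -9/17 + 1 = 8/17)
l(g, P) = 1
v = 0 (v = 0*1 = 0)
R = 0
(D(-8) - 409) + R = (8/17 - 409) + 0 = -6945/17 + 0 = -6945/17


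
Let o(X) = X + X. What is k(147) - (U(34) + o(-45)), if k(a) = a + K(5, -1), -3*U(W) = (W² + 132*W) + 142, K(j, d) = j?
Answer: 6512/3 ≈ 2170.7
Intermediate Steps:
o(X) = 2*X
U(W) = -142/3 - 44*W - W²/3 (U(W) = -((W² + 132*W) + 142)/3 = -(142 + W² + 132*W)/3 = -142/3 - 44*W - W²/3)
k(a) = 5 + a (k(a) = a + 5 = 5 + a)
k(147) - (U(34) + o(-45)) = (5 + 147) - ((-142/3 - 44*34 - ⅓*34²) + 2*(-45)) = 152 - ((-142/3 - 1496 - ⅓*1156) - 90) = 152 - ((-142/3 - 1496 - 1156/3) - 90) = 152 - (-5786/3 - 90) = 152 - 1*(-6056/3) = 152 + 6056/3 = 6512/3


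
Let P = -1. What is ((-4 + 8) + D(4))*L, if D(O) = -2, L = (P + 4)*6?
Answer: 36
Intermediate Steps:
L = 18 (L = (-1 + 4)*6 = 3*6 = 18)
((-4 + 8) + D(4))*L = ((-4 + 8) - 2)*18 = (4 - 2)*18 = 2*18 = 36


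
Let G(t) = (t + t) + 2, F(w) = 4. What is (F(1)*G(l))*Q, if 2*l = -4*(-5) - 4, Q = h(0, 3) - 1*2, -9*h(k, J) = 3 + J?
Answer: -192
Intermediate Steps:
h(k, J) = -⅓ - J/9 (h(k, J) = -(3 + J)/9 = -⅓ - J/9)
Q = -8/3 (Q = (-⅓ - ⅑*3) - 1*2 = (-⅓ - ⅓) - 2 = -⅔ - 2 = -8/3 ≈ -2.6667)
l = 8 (l = (-4*(-5) - 4)/2 = (20 - 4)/2 = (½)*16 = 8)
G(t) = 2 + 2*t (G(t) = 2*t + 2 = 2 + 2*t)
(F(1)*G(l))*Q = (4*(2 + 2*8))*(-8/3) = (4*(2 + 16))*(-8/3) = (4*18)*(-8/3) = 72*(-8/3) = -192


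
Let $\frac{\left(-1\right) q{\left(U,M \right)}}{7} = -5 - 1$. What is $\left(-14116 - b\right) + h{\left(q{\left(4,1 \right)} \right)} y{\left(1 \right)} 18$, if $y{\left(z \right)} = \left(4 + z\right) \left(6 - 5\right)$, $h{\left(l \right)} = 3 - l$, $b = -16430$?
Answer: $-1196$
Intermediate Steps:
$q{\left(U,M \right)} = 42$ ($q{\left(U,M \right)} = - 7 \left(-5 - 1\right) = \left(-7\right) \left(-6\right) = 42$)
$y{\left(z \right)} = 4 + z$ ($y{\left(z \right)} = \left(4 + z\right) 1 = 4 + z$)
$\left(-14116 - b\right) + h{\left(q{\left(4,1 \right)} \right)} y{\left(1 \right)} 18 = \left(-14116 - -16430\right) + \left(3 - 42\right) \left(4 + 1\right) 18 = \left(-14116 + 16430\right) + \left(3 - 42\right) 5 \cdot 18 = 2314 + \left(-39\right) 5 \cdot 18 = 2314 - 3510 = -1196$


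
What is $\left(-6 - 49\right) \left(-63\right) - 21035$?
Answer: $-17570$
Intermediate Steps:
$\left(-6 - 49\right) \left(-63\right) - 21035 = \left(-55\right) \left(-63\right) - 21035 = 3465 - 21035 = -17570$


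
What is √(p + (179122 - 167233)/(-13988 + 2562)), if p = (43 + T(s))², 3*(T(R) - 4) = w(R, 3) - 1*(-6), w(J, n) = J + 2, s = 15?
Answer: √3510143697070/34278 ≈ 54.657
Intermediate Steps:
w(J, n) = 2 + J
T(R) = 20/3 + R/3 (T(R) = 4 + ((2 + R) - 1*(-6))/3 = 4 + ((2 + R) + 6)/3 = 4 + (8 + R)/3 = 4 + (8/3 + R/3) = 20/3 + R/3)
p = 26896/9 (p = (43 + (20/3 + (⅓)*15))² = (43 + (20/3 + 5))² = (43 + 35/3)² = (164/3)² = 26896/9 ≈ 2988.4)
√(p + (179122 - 167233)/(-13988 + 2562)) = √(26896/9 + (179122 - 167233)/(-13988 + 2562)) = √(26896/9 + 11889/(-11426)) = √(26896/9 + 11889*(-1/11426)) = √(26896/9 - 11889/11426) = √(307206695/102834) = √3510143697070/34278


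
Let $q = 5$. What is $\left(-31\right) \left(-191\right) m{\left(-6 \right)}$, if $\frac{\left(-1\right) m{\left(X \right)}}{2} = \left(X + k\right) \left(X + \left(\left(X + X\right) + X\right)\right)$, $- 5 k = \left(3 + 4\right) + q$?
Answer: $- \frac{11936736}{5} \approx -2.3873 \cdot 10^{6}$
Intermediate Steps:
$k = - \frac{12}{5}$ ($k = - \frac{\left(3 + 4\right) + 5}{5} = - \frac{7 + 5}{5} = \left(- \frac{1}{5}\right) 12 = - \frac{12}{5} \approx -2.4$)
$m{\left(X \right)} = - 8 X \left(- \frac{12}{5} + X\right)$ ($m{\left(X \right)} = - 2 \left(X - \frac{12}{5}\right) \left(X + \left(\left(X + X\right) + X\right)\right) = - 2 \left(- \frac{12}{5} + X\right) \left(X + \left(2 X + X\right)\right) = - 2 \left(- \frac{12}{5} + X\right) \left(X + 3 X\right) = - 2 \left(- \frac{12}{5} + X\right) 4 X = - 2 \cdot 4 X \left(- \frac{12}{5} + X\right) = - 8 X \left(- \frac{12}{5} + X\right)$)
$\left(-31\right) \left(-191\right) m{\left(-6 \right)} = \left(-31\right) \left(-191\right) \frac{8}{5} \left(-6\right) \left(12 - -30\right) = 5921 \cdot \frac{8}{5} \left(-6\right) \left(12 + 30\right) = 5921 \cdot \frac{8}{5} \left(-6\right) 42 = 5921 \left(- \frac{2016}{5}\right) = - \frac{11936736}{5}$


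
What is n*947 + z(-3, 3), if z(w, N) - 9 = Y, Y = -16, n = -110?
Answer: -104177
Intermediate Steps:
z(w, N) = -7 (z(w, N) = 9 - 16 = -7)
n*947 + z(-3, 3) = -110*947 - 7 = -104170 - 7 = -104177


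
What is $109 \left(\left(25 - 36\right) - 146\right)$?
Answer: $-17113$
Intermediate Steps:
$109 \left(\left(25 - 36\right) - 146\right) = 109 \left(-11 - 146\right) = 109 \left(-157\right) = -17113$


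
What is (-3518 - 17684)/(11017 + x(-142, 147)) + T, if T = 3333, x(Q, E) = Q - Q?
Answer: 36698459/11017 ≈ 3331.1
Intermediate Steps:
x(Q, E) = 0
(-3518 - 17684)/(11017 + x(-142, 147)) + T = (-3518 - 17684)/(11017 + 0) + 3333 = -21202/11017 + 3333 = 36698459/11017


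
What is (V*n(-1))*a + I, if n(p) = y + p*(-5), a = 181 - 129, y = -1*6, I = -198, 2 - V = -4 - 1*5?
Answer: -770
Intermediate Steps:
V = 11 (V = 2 - (-4 - 1*5) = 2 - (-4 - 5) = 2 - 1*(-9) = 2 + 9 = 11)
y = -6
a = 52
n(p) = -6 - 5*p (n(p) = -6 + p*(-5) = -6 - 5*p)
(V*n(-1))*a + I = (11*(-6 - 5*(-1)))*52 - 198 = (11*(-6 + 5))*52 - 198 = (11*(-1))*52 - 198 = -11*52 - 198 = -572 - 198 = -770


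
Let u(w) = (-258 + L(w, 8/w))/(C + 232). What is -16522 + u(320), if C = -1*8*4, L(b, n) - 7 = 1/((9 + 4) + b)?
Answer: -550224391/33300 ≈ -16523.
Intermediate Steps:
L(b, n) = 7 + 1/(13 + b) (L(b, n) = 7 + 1/((9 + 4) + b) = 7 + 1/(13 + b))
C = -32 (C = -8*4 = -32)
u(w) = -129/100 + (92 + 7*w)/(200*(13 + w)) (u(w) = (-258 + (92 + 7*w)/(13 + w))/(-32 + 232) = (-258 + (92 + 7*w)/(13 + w))/200 = (-258 + (92 + 7*w)/(13 + w))*(1/200) = -129/100 + (92 + 7*w)/(200*(13 + w)))
-16522 + u(320) = -16522 + (-3262 - 251*320)/(200*(13 + 320)) = -16522 + (1/200)*(-3262 - 80320)/333 = -16522 + (1/200)*(1/333)*(-83582) = -16522 - 41791/33300 = -550224391/33300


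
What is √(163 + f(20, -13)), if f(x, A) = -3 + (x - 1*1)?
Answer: √179 ≈ 13.379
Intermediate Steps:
f(x, A) = -4 + x (f(x, A) = -3 + (x - 1) = -3 + (-1 + x) = -4 + x)
√(163 + f(20, -13)) = √(163 + (-4 + 20)) = √(163 + 16) = √179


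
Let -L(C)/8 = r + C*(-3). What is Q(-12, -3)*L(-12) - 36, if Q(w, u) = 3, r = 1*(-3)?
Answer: -828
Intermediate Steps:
r = -3
L(C) = 24 + 24*C (L(C) = -8*(-3 + C*(-3)) = -8*(-3 - 3*C) = 24 + 24*C)
Q(-12, -3)*L(-12) - 36 = 3*(24 + 24*(-12)) - 36 = 3*(24 - 288) - 36 = 3*(-264) - 36 = -792 - 36 = -828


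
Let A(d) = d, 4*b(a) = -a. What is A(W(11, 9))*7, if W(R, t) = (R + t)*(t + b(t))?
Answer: 945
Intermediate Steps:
b(a) = -a/4 (b(a) = (-a)/4 = -a/4)
W(R, t) = 3*t*(R + t)/4 (W(R, t) = (R + t)*(t - t/4) = (R + t)*(3*t/4) = 3*t*(R + t)/4)
A(W(11, 9))*7 = ((¾)*9*(11 + 9))*7 = ((¾)*9*20)*7 = 135*7 = 945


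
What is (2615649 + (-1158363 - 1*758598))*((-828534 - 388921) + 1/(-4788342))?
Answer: -226281400747460576/266019 ≈ -8.5062e+11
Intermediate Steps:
(2615649 + (-1158363 - 1*758598))*((-828534 - 388921) + 1/(-4788342)) = (2615649 + (-1158363 - 758598))*(-1217455 - 1/4788342) = (2615649 - 1916961)*(-5829590909611/4788342) = 698688*(-5829590909611/4788342) = -226281400747460576/266019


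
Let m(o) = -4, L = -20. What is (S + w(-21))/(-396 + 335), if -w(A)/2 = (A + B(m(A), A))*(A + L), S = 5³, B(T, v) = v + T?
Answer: 3647/61 ≈ 59.787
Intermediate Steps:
B(T, v) = T + v
S = 125
w(A) = -2*(-20 + A)*(-4 + 2*A) (w(A) = -2*(A + (-4 + A))*(A - 20) = -2*(-4 + 2*A)*(-20 + A) = -2*(-20 + A)*(-4 + 2*A))
(S + w(-21))/(-396 + 335) = (125 + (-160 - 4*(-21)² + 88*(-21)))/(-396 + 335) = (125 + (-160 - 4*441 - 1848))/(-61) = -(125 + (-160 - 1764 - 1848))/61 = -(125 - 3772)/61 = -1/61*(-3647) = 3647/61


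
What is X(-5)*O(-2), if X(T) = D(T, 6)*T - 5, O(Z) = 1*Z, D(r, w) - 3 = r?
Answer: -10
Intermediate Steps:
D(r, w) = 3 + r
O(Z) = Z
X(T) = -5 + T*(3 + T) (X(T) = (3 + T)*T - 5 = T*(3 + T) - 5 = -5 + T*(3 + T))
X(-5)*O(-2) = (-5 - 5*(3 - 5))*(-2) = (-5 - 5*(-2))*(-2) = (-5 + 10)*(-2) = 5*(-2) = -10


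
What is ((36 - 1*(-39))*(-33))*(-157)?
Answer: 388575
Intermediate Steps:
((36 - 1*(-39))*(-33))*(-157) = ((36 + 39)*(-33))*(-157) = (75*(-33))*(-157) = -2475*(-157) = 388575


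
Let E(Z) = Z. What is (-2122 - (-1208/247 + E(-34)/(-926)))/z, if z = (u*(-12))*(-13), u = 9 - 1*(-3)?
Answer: -242118937/214083792 ≈ -1.1310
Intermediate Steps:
u = 12 (u = 9 + 3 = 12)
z = 1872 (z = (12*(-12))*(-13) = -144*(-13) = 1872)
(-2122 - (-1208/247 + E(-34)/(-926)))/z = (-2122 - (-1208/247 - 34/(-926)))/1872 = (-2122 - (-1208*1/247 - 34*(-1/926)))*(1/1872) = (-2122 - (-1208/247 + 17/463))*(1/1872) = (-2122 - 1*(-555105/114361))*(1/1872) = (-2122 + 555105/114361)*(1/1872) = -242118937/114361*1/1872 = -242118937/214083792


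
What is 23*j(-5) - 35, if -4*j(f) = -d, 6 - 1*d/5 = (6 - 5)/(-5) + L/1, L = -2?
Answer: 803/4 ≈ 200.75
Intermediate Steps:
d = 41 (d = 30 - 5*((6 - 5)/(-5) - 2/1) = 30 - 5*(1*(-⅕) - 2*1) = 30 - 5*(-⅕ - 2) = 30 - 5*(-11/5) = 30 + 11 = 41)
j(f) = 41/4 (j(f) = -(-1)*41/4 = -¼*(-41) = 41/4)
23*j(-5) - 35 = 23*(41/4) - 35 = 943/4 - 35 = 803/4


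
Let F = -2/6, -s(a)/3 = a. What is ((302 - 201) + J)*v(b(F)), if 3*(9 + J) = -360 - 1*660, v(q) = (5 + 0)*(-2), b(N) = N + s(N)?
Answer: 2480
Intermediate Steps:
s(a) = -3*a
F = -1/3 (F = -2*1/6 = -1/3 ≈ -0.33333)
b(N) = -2*N (b(N) = N - 3*N = -2*N)
v(q) = -10 (v(q) = 5*(-2) = -10)
J = -349 (J = -9 + (-360 - 1*660)/3 = -9 + (-360 - 660)/3 = -9 + (1/3)*(-1020) = -9 - 340 = -349)
((302 - 201) + J)*v(b(F)) = ((302 - 201) - 349)*(-10) = (101 - 349)*(-10) = -248*(-10) = 2480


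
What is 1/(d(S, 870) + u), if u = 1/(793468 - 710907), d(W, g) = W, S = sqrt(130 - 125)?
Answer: -82561/34081593604 + 6816318721*sqrt(5)/34081593604 ≈ 0.44721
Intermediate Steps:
S = sqrt(5) ≈ 2.2361
u = 1/82561 ≈ 1.2112e-5
1/(d(S, 870) + u) = 1/(sqrt(5) + 1/82561) = 1/(1/82561 + sqrt(5))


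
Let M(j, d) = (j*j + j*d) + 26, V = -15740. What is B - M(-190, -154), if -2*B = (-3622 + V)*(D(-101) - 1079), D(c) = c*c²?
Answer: -9984855166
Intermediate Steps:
D(c) = c³
B = -9984789780 (B = -(-3622 - 15740)*((-101)³ - 1079)/2 = -(-9681)*(-1030301 - 1079) = -(-9681)*(-1031380) = -½*19969579560 = -9984789780)
M(j, d) = 26 + j² + d*j (M(j, d) = (j² + d*j) + 26 = 26 + j² + d*j)
B - M(-190, -154) = -9984789780 - (26 + (-190)² - 154*(-190)) = -9984789780 - (26 + 36100 + 29260) = -9984789780 - 1*65386 = -9984789780 - 65386 = -9984855166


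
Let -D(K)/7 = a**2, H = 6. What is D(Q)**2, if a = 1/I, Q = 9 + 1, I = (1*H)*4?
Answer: 49/331776 ≈ 0.00014769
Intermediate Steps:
I = 24 (I = (1*6)*4 = 6*4 = 24)
Q = 10
a = 1/24 ≈ 0.041667
D(K) = -7/576 (D(K) = -7*(1/24)**2 = -7*1/576 = -7/576)
D(Q)**2 = (-7/576)**2 = 49/331776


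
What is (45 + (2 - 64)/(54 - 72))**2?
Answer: 190096/81 ≈ 2346.9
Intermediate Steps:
(45 + (2 - 64)/(54 - 72))**2 = (45 - 62/(-18))**2 = (45 - 62*(-1/18))**2 = (45 + 31/9)**2 = (436/9)**2 = 190096/81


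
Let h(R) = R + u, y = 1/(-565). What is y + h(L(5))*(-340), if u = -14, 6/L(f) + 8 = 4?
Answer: 2977549/565 ≈ 5270.0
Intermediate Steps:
y = -1/565 ≈ -0.0017699
L(f) = -3/2 (L(f) = 6/(-8 + 4) = 6/(-4) = 6*(-¼) = -3/2)
h(R) = -14 + R (h(R) = R - 14 = -14 + R)
y + h(L(5))*(-340) = -1/565 + (-14 - 3/2)*(-340) = -1/565 - 31/2*(-340) = -1/565 + 5270 = 2977549/565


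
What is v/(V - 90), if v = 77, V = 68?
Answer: -7/2 ≈ -3.5000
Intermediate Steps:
v/(V - 90) = 77/(68 - 90) = 77/(-22) = 77*(-1/22) = -7/2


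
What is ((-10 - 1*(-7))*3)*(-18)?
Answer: 162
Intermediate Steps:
((-10 - 1*(-7))*3)*(-18) = ((-10 + 7)*3)*(-18) = -3*3*(-18) = -9*(-18) = 162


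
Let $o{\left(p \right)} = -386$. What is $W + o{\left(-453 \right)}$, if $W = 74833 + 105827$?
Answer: $180274$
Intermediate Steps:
$W = 180660$
$W + o{\left(-453 \right)} = 180660 - 386 = 180274$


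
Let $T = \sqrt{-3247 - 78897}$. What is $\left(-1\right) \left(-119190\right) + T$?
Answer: $119190 + 4 i \sqrt{5134} \approx 1.1919 \cdot 10^{5} + 286.61 i$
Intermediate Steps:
$T = 4 i \sqrt{5134}$ ($T = \sqrt{-82144} = 4 i \sqrt{5134} \approx 286.61 i$)
$\left(-1\right) \left(-119190\right) + T = \left(-1\right) \left(-119190\right) + 4 i \sqrt{5134} = 119190 + 4 i \sqrt{5134}$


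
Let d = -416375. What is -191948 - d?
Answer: 224427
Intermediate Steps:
-191948 - d = -191948 - 1*(-416375) = -191948 + 416375 = 224427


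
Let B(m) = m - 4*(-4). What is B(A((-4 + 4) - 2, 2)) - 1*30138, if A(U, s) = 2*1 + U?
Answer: -30122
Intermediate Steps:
A(U, s) = 2 + U
B(m) = 16 + m (B(m) = m + 16 = 16 + m)
B(A((-4 + 4) - 2, 2)) - 1*30138 = (16 + (2 + ((-4 + 4) - 2))) - 1*30138 = (16 + (2 + (0 - 2))) - 30138 = (16 + (2 - 2)) - 30138 = (16 + 0) - 30138 = 16 - 30138 = -30122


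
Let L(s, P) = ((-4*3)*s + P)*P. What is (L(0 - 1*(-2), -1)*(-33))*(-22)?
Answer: 18150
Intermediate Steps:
L(s, P) = P*(P - 12*s) (L(s, P) = (-12*s + P)*P = (P - 12*s)*P = P*(P - 12*s))
(L(0 - 1*(-2), -1)*(-33))*(-22) = (-(-1 - 12*(0 - 1*(-2)))*(-33))*(-22) = (-(-1 - 12*(0 + 2))*(-33))*(-22) = (-(-1 - 12*2)*(-33))*(-22) = (-(-1 - 24)*(-33))*(-22) = (-1*(-25)*(-33))*(-22) = (25*(-33))*(-22) = -825*(-22) = 18150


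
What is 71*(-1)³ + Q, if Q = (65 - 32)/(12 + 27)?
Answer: -912/13 ≈ -70.154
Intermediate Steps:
Q = 11/13 (Q = 33/39 = 33*(1/39) = 11/13 ≈ 0.84615)
71*(-1)³ + Q = 71*(-1)³ + 11/13 = 71*(-1) + 11/13 = -71 + 11/13 = -912/13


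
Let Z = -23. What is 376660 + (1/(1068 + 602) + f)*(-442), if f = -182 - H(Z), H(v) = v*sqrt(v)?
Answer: 381681619/835 - 10166*I*sqrt(23) ≈ 4.571e+5 - 48754.0*I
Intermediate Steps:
H(v) = v**(3/2)
f = -182 + 23*I*sqrt(23) (f = -182 - (-23)**(3/2) = -182 - (-23)*I*sqrt(23) = -182 + 23*I*sqrt(23) ≈ -182.0 + 110.3*I)
376660 + (1/(1068 + 602) + f)*(-442) = 376660 + (1/(1068 + 602) + (-182 + 23*I*sqrt(23)))*(-442) = 376660 + (1/1670 + (-182 + 23*I*sqrt(23)))*(-442) = 376660 + (-303939/1670 + 23*I*sqrt(23))*(-442) = 376660 + (67170519/835 - 10166*I*sqrt(23)) = 381681619/835 - 10166*I*sqrt(23)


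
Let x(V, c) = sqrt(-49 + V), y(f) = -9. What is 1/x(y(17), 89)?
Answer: -I*sqrt(58)/58 ≈ -0.13131*I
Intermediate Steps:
1/x(y(17), 89) = 1/(sqrt(-49 - 9)) = 1/(sqrt(-58)) = 1/(I*sqrt(58)) = -I*sqrt(58)/58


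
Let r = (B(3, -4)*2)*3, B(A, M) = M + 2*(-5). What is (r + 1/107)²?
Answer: 80766169/11449 ≈ 7054.4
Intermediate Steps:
B(A, M) = -10 + M (B(A, M) = M - 10 = -10 + M)
r = -84 (r = ((-10 - 4)*2)*3 = -14*2*3 = -28*3 = -84)
(r + 1/107)² = (-84 + 1/107)² = (-8987/107)² = 80766169/11449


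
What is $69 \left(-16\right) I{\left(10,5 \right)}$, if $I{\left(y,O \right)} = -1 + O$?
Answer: $-4416$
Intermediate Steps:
$69 \left(-16\right) I{\left(10,5 \right)} = 69 \left(-16\right) \left(-1 + 5\right) = \left(-1104\right) 4 = -4416$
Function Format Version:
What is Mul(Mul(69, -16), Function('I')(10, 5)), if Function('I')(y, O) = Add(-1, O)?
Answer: -4416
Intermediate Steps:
Mul(Mul(69, -16), Function('I')(10, 5)) = Mul(Mul(69, -16), Add(-1, 5)) = Mul(-1104, 4) = -4416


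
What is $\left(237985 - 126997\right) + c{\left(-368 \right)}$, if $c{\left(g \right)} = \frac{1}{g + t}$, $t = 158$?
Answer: $\frac{23307479}{210} \approx 1.1099 \cdot 10^{5}$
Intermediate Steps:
$c{\left(g \right)} = \frac{1}{158 + g}$ ($c{\left(g \right)} = \frac{1}{g + 158} = \frac{1}{158 + g}$)
$\left(237985 - 126997\right) + c{\left(-368 \right)} = \left(237985 - 126997\right) + \frac{1}{158 - 368} = 110988 + \frac{1}{-210} = 110988 - \frac{1}{210} = \frac{23307479}{210}$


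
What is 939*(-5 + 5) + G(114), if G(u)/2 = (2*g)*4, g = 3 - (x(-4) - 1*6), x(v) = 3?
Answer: 96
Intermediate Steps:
g = 6 (g = 3 - (3 - 1*6) = 3 - (3 - 6) = 3 - 1*(-3) = 3 + 3 = 6)
G(u) = 96 (G(u) = 2*((2*6)*4) = 2*(12*4) = 2*48 = 96)
939*(-5 + 5) + G(114) = 939*(-5 + 5) + 96 = 939*0 + 96 = 0 + 96 = 96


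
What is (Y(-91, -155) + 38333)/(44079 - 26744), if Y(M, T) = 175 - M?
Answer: 38599/17335 ≈ 2.2267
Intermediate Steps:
(Y(-91, -155) + 38333)/(44079 - 26744) = ((175 - 1*(-91)) + 38333)/(44079 - 26744) = ((175 + 91) + 38333)/17335 = (266 + 38333)*(1/17335) = 38599*(1/17335) = 38599/17335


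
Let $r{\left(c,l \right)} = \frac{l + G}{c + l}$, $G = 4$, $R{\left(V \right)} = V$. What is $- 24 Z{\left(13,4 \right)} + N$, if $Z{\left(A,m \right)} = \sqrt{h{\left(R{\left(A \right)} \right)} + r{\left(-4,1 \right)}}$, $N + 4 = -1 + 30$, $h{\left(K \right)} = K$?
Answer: $25 - 8 \sqrt{102} \approx -55.796$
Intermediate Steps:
$r{\left(c,l \right)} = \frac{4 + l}{c + l}$ ($r{\left(c,l \right)} = \frac{l + 4}{c + l} = \frac{4 + l}{c + l}$)
$N = 25$ ($N = -4 + \left(-1 + 30\right) = -4 + 29 = 25$)
$Z{\left(A,m \right)} = \sqrt{- \frac{5}{3} + A}$ ($Z{\left(A,m \right)} = \sqrt{A + \frac{4 + 1}{-4 + 1}} = \sqrt{A + \frac{1}{-3} \cdot 5} = \sqrt{A - \frac{5}{3}} = \sqrt{- \frac{5}{3} + A}$)
$- 24 Z{\left(13,4 \right)} + N = - 24 \frac{\sqrt{-15 + 9 \cdot 13}}{3} + 25 = - 24 \frac{\sqrt{-15 + 117}}{3} + 25 = - 24 \frac{\sqrt{102}}{3} + 25 = - 8 \sqrt{102} + 25 = 25 - 8 \sqrt{102}$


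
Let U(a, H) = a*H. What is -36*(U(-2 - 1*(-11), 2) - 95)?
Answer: 2772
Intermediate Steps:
U(a, H) = H*a
-36*(U(-2 - 1*(-11), 2) - 95) = -36*(2*(-2 - 1*(-11)) - 95) = -36*(2*(-2 + 11) - 95) = -36*(2*9 - 95) = -36*(18 - 95) = -36*(-77) = 2772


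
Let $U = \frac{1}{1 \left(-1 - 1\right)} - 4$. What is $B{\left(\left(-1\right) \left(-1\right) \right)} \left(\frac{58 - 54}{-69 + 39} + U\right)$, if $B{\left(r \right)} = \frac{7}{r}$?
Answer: $- \frac{973}{30} \approx -32.433$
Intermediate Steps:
$U = - \frac{9}{2}$ ($U = 1 \frac{1}{-2} - 4 = 1 \left(- \frac{1}{2}\right) - 4 = - \frac{1}{2} - 4 = - \frac{9}{2} \approx -4.5$)
$B{\left(\left(-1\right) \left(-1\right) \right)} \left(\frac{58 - 54}{-69 + 39} + U\right) = \frac{7}{\left(-1\right) \left(-1\right)} \left(\frac{58 - 54}{-69 + 39} - \frac{9}{2}\right) = \frac{7}{1} \left(\frac{4}{-30} - \frac{9}{2}\right) = 7 \cdot 1 \left(4 \left(- \frac{1}{30}\right) - \frac{9}{2}\right) = 7 \left(- \frac{2}{15} - \frac{9}{2}\right) = 7 \left(- \frac{139}{30}\right) = - \frac{973}{30}$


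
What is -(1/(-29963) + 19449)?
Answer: -582750386/29963 ≈ -19449.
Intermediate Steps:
-(1/(-29963) + 19449) = -(-1/29963 + 19449) = -1*582750386/29963 = -582750386/29963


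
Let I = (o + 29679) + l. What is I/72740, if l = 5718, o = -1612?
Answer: 6757/14548 ≈ 0.46446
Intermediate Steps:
I = 33785 (I = (-1612 + 29679) + 5718 = 28067 + 5718 = 33785)
I/72740 = 33785/72740 = 33785*(1/72740) = 6757/14548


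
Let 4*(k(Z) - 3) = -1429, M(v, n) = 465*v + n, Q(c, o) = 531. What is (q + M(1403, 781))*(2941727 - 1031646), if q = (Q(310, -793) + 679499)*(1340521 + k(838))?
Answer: 3481520867430074917/2 ≈ 1.7408e+18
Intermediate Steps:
M(v, n) = n + 465*v
k(Z) = -1417/4 (k(Z) = 3 + (¼)*(-1429) = 3 - 1429/4 = -1417/4)
q = 1822707190005/2 (q = (531 + 679499)*(1340521 - 1417/4) = 680030*(5360667/4) = 1822707190005/2 ≈ 9.1135e+11)
(q + M(1403, 781))*(2941727 - 1031646) = (1822707190005/2 + (781 + 465*1403))*(2941727 - 1031646) = (1822707190005/2 + (781 + 652395))*1910081 = (1822707190005/2 + 653176)*1910081 = (1822708496357/2)*1910081 = 3481520867430074917/2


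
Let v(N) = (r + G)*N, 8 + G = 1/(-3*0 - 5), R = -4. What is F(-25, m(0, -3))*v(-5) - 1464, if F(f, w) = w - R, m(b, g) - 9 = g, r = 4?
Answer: -1254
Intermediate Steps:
m(b, g) = 9 + g
F(f, w) = 4 + w (F(f, w) = w - 1*(-4) = w + 4 = 4 + w)
G = -41/5 (G = -8 + 1/(-3*0 - 5) = -8 + 1/(0 - 5) = -8 + 1/(-5) = -8 - ⅕ = -41/5 ≈ -8.2000)
v(N) = -21*N/5 (v(N) = (4 - 41/5)*N = -21*N/5)
F(-25, m(0, -3))*v(-5) - 1464 = (4 + (9 - 3))*(-21/5*(-5)) - 1464 = (4 + 6)*21 - 1464 = 10*21 - 1464 = 210 - 1464 = -1254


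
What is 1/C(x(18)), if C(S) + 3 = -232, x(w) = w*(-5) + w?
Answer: -1/235 ≈ -0.0042553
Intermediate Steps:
x(w) = -4*w (x(w) = -5*w + w = -4*w)
C(S) = -235 (C(S) = -3 - 232 = -235)
1/C(x(18)) = 1/(-235) = -1/235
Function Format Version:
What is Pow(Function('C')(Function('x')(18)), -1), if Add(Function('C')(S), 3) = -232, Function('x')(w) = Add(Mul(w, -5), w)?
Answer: Rational(-1, 235) ≈ -0.0042553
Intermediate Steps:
Function('x')(w) = Mul(-4, w) (Function('x')(w) = Add(Mul(-5, w), w) = Mul(-4, w))
Function('C')(S) = -235 (Function('C')(S) = Add(-3, -232) = -235)
Pow(Function('C')(Function('x')(18)), -1) = Pow(-235, -1) = Rational(-1, 235)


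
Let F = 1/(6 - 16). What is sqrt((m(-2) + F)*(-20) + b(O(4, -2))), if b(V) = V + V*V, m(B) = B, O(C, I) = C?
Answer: sqrt(62) ≈ 7.8740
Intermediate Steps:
b(V) = V + V**2
F = -1/10 (F = 1/(-10) = -1/10 ≈ -0.10000)
sqrt((m(-2) + F)*(-20) + b(O(4, -2))) = sqrt((-2 - 1/10)*(-20) + 4*(1 + 4)) = sqrt(-21/10*(-20) + 4*5) = sqrt(42 + 20) = sqrt(62)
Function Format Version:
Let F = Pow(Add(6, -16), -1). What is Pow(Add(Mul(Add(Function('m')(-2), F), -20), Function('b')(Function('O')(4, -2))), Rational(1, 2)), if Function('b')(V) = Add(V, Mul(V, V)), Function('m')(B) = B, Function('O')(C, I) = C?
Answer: Pow(62, Rational(1, 2)) ≈ 7.8740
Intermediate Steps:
Function('b')(V) = Add(V, Pow(V, 2))
F = Rational(-1, 10) (F = Pow(-10, -1) = Rational(-1, 10) ≈ -0.10000)
Pow(Add(Mul(Add(Function('m')(-2), F), -20), Function('b')(Function('O')(4, -2))), Rational(1, 2)) = Pow(Add(Mul(Add(-2, Rational(-1, 10)), -20), Mul(4, Add(1, 4))), Rational(1, 2)) = Pow(Add(Mul(Rational(-21, 10), -20), Mul(4, 5)), Rational(1, 2)) = Pow(Add(42, 20), Rational(1, 2)) = Pow(62, Rational(1, 2))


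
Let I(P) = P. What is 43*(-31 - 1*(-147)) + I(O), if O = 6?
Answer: 4994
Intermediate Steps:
43*(-31 - 1*(-147)) + I(O) = 43*(-31 - 1*(-147)) + 6 = 43*(-31 + 147) + 6 = 43*116 + 6 = 4988 + 6 = 4994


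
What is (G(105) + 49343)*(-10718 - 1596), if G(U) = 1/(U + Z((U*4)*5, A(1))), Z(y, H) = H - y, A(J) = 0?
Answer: -1212181343176/1995 ≈ -6.0761e+8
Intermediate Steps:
G(U) = -1/(19*U) (G(U) = 1/(U + (0 - U*4*5)) = 1/(U + (0 - 4*U*5)) = 1/(U + (0 - 20*U)) = 1/(U - 20*U) = 1/(-19*U) = -1/(19*U))
(G(105) + 49343)*(-10718 - 1596) = (-1/19/105 + 49343)*(-10718 - 1596) = (-1/19*1/105 + 49343)*(-12314) = (-1/1995 + 49343)*(-12314) = (98439284/1995)*(-12314) = -1212181343176/1995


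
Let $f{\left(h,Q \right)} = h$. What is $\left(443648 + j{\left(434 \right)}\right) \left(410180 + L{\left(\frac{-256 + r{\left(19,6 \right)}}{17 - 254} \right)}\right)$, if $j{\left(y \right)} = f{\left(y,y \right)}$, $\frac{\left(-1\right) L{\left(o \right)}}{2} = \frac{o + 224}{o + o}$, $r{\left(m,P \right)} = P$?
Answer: $\frac{22757351122142}{125} \approx 1.8206 \cdot 10^{11}$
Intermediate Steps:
$L{\left(o \right)} = - \frac{224 + o}{o}$ ($L{\left(o \right)} = - 2 \frac{o + 224}{o + o} = - 2 \frac{224 + o}{2 o} = - \frac{224 + o}{o}$)
$j{\left(y \right)} = y$
$\left(443648 + j{\left(434 \right)}\right) \left(410180 + L{\left(\frac{-256 + r{\left(19,6 \right)}}{17 - 254} \right)}\right) = \left(443648 + 434\right) \left(410180 + \frac{-224 - \frac{-256 + 6}{17 - 254}}{\left(-256 + 6\right) \frac{1}{17 - 254}}\right) = 444082 \left(410180 + \frac{-224 - - \frac{250}{-237}}{\left(-250\right) \frac{1}{-237}}\right) = 444082 \left(410180 + \frac{-224 - \left(-250\right) \left(- \frac{1}{237}\right)}{\left(-250\right) \left(- \frac{1}{237}\right)}\right) = 444082 \left(410180 + \frac{-224 - \frac{250}{237}}{\frac{250}{237}}\right) = 444082 \left(410180 + \frac{237 \left(-224 - \frac{250}{237}\right)}{250}\right) = 444082 \left(410180 + \frac{237}{250} \left(- \frac{53338}{237}\right)\right) = 444082 \left(410180 - \frac{26669}{125}\right) = 444082 \cdot \frac{51245831}{125} = \frac{22757351122142}{125}$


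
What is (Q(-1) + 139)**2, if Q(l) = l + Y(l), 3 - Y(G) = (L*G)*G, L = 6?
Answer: 18225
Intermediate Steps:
Y(G) = 3 - 6*G**2 (Y(G) = 3 - 6*G*G = 3 - 6*G**2)
Q(l) = 3 + l - 6*l**2 (Q(l) = l + (3 - 6*l**2) = 3 + l - 6*l**2)
(Q(-1) + 139)**2 = ((3 - 1 - 6*(-1)**2) + 139)**2 = ((3 - 1 - 6*1) + 139)**2 = ((3 - 1 - 6) + 139)**2 = (-4 + 139)**2 = 135**2 = 18225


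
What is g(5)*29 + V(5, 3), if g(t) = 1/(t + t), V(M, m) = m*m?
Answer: 119/10 ≈ 11.900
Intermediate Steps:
V(M, m) = m**2
g(t) = 1/(2*t)
g(5)*29 + V(5, 3) = ((1/2)/5)*29 + 3**2 = ((1/2)*(1/5))*29 + 9 = (1/10)*29 + 9 = 29/10 + 9 = 119/10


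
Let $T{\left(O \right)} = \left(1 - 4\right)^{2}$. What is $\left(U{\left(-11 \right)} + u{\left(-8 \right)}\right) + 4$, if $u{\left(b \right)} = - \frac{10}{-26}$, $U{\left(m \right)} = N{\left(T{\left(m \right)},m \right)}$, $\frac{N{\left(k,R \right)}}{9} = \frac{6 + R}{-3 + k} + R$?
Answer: $- \frac{2655}{26} \approx -102.12$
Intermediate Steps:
$T{\left(O \right)} = 9$ ($T{\left(O \right)} = \left(-3\right)^{2} = 9$)
$N{\left(k,R \right)} = 9 R + \frac{9 \left(6 + R\right)}{-3 + k}$ ($N{\left(k,R \right)} = 9 \left(\frac{6 + R}{-3 + k} + R\right) = 9 \left(R + \frac{6 + R}{-3 + k}\right) = 9 R + \frac{9 \left(6 + R\right)}{-3 + k}$)
$U{\left(m \right)} = 9 + \frac{21 m}{2}$ ($U{\left(m \right)} = \frac{9 \left(6 - 2 m + m 9\right)}{-3 + 9} = \frac{9 \left(6 - 2 m + 9 m\right)}{6} = 9 \cdot \frac{1}{6} \left(6 + 7 m\right) = 9 + \frac{21 m}{2}$)
$u{\left(b \right)} = \frac{5}{13}$ ($u{\left(b \right)} = \left(-10\right) \left(- \frac{1}{26}\right) = \frac{5}{13}$)
$\left(U{\left(-11 \right)} + u{\left(-8 \right)}\right) + 4 = \left(\left(9 + \frac{21}{2} \left(-11\right)\right) + \frac{5}{13}\right) + 4 = \left(\left(9 - \frac{231}{2}\right) + \frac{5}{13}\right) + 4 = \left(- \frac{213}{2} + \frac{5}{13}\right) + 4 = - \frac{2759}{26} + 4 = - \frac{2655}{26}$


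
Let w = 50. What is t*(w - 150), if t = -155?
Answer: 15500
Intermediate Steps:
t*(w - 150) = -155*(50 - 150) = -155*(-100) = 15500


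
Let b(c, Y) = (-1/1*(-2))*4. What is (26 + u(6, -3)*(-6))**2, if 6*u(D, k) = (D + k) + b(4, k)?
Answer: 225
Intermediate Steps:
b(c, Y) = 8 (b(c, Y) = (-1*1*(-2))*4 = -1*(-2)*4 = 2*4 = 8)
u(D, k) = 4/3 + D/6 + k/6 (u(D, k) = ((D + k) + 8)/6 = (8 + D + k)/6 = 4/3 + D/6 + k/6)
(26 + u(6, -3)*(-6))**2 = (26 + (4/3 + (1/6)*6 + (1/6)*(-3))*(-6))**2 = (26 + (4/3 + 1 - 1/2)*(-6))**2 = (26 + (11/6)*(-6))**2 = (26 - 11)**2 = 15**2 = 225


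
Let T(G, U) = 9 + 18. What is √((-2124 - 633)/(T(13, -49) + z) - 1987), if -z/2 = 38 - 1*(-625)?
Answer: 2*I*√93035679/433 ≈ 44.552*I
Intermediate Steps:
z = -1326 (z = -2*(38 - 1*(-625)) = -2*(38 + 625) = -2*663 = -1326)
T(G, U) = 27
√((-2124 - 633)/(T(13, -49) + z) - 1987) = √((-2124 - 633)/(27 - 1326) - 1987) = √(-2757/(-1299) - 1987) = √(-2757*(-1/1299) - 1987) = √(919/433 - 1987) = √(-859452/433) = 2*I*√93035679/433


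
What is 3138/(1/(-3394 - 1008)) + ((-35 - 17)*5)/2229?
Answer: -30790238264/2229 ≈ -1.3813e+7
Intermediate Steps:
3138/(1/(-3394 - 1008)) + ((-35 - 17)*5)/2229 = 3138/(1/(-4402)) - 52*5*(1/2229) = 3138/(-1/4402) - 260*1/2229 = 3138*(-4402) - 260/2229 = -13813476 - 260/2229 = -30790238264/2229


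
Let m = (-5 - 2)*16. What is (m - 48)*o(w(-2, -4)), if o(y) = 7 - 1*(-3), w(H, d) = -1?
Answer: -1600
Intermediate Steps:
m = -112 (m = -7*16 = -112)
o(y) = 10 (o(y) = 7 + 3 = 10)
(m - 48)*o(w(-2, -4)) = (-112 - 48)*10 = -160*10 = -1600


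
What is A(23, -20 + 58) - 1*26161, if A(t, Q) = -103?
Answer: -26264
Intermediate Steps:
A(23, -20 + 58) - 1*26161 = -103 - 1*26161 = -103 - 26161 = -26264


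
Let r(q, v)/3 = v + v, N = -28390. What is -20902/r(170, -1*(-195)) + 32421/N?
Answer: -12626807/664326 ≈ -19.007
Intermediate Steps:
r(q, v) = 6*v (r(q, v) = 3*(v + v) = 3*(2*v) = 6*v)
-20902/r(170, -1*(-195)) + 32421/N = -20902/(6*(-1*(-195))) + 32421/(-28390) = -20902/(6*195) + 32421*(-1/28390) = -20902/1170 - 32421/28390 = -20902*1/1170 - 32421/28390 = -10451/585 - 32421/28390 = -12626807/664326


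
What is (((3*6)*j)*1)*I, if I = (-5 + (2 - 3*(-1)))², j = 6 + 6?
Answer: 0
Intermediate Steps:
j = 12
I = 0 (I = (-5 + (2 + 3))² = (-5 + 5)² = 0² = 0)
(((3*6)*j)*1)*I = (((3*6)*12)*1)*0 = ((18*12)*1)*0 = (216*1)*0 = 216*0 = 0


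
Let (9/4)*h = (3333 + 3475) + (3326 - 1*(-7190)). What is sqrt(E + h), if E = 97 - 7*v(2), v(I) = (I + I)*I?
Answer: sqrt(69665)/3 ≈ 87.980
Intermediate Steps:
h = 69296/9 (h = 4*((3333 + 3475) + (3326 - 1*(-7190)))/9 = 4*(6808 + (3326 + 7190))/9 = 4*(6808 + 10516)/9 = (4/9)*17324 = 69296/9 ≈ 7699.6)
v(I) = 2*I**2 (v(I) = (2*I)*I = 2*I**2)
E = 41 (E = 97 - 14*2**2 = 97 - 14*4 = 97 - 7*8 = 97 - 56 = 41)
sqrt(E + h) = sqrt(41 + 69296/9) = sqrt(69665/9) = sqrt(69665)/3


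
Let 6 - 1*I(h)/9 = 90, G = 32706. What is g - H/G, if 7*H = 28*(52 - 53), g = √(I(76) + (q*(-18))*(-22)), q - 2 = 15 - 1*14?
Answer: 2/16353 + 12*√3 ≈ 20.785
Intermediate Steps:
q = 3 (q = 2 + (15 - 1*14) = 2 + (15 - 14) = 2 + 1 = 3)
I(h) = -756 (I(h) = 54 - 9*90 = 54 - 810 = -756)
g = 12*√3 (g = √(-756 + (3*(-18))*(-22)) = √(-756 - 54*(-22)) = √(-756 + 1188) = √432 = 12*√3 ≈ 20.785)
H = -4 (H = (28*(52 - 53))/7 = (28*(-1))/7 = (⅐)*(-28) = -4)
g - H/G = 12*√3 - (-4)/32706 = 12*√3 - 1*(-2/16353) = 12*√3 + 2/16353 = 2/16353 + 12*√3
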